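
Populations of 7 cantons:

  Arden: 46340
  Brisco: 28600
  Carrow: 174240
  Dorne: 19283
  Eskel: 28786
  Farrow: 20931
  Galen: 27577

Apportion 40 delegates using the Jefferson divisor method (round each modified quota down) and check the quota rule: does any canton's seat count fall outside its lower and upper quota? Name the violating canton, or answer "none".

Carrow

Standard quotas: Arden 5.361, Brisco 3.309, Carrow 20.158, Dorne 2.231, Eskel 3.330, Farrow 2.421, Galen 3.190.
Jefferson allocation: Arden 5, Brisco 3, Carrow 22, Dorne 2, Eskel 3, Farrow 2, Galen 3.
Carrow has quota 20.158 (lower 20, upper 21) but receives 22 — outside the quota interval.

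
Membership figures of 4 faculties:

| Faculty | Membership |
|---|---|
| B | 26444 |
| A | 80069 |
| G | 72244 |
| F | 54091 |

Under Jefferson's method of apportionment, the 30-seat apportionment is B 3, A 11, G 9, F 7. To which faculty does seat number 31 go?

Priority for the next seat is population ÷ (current seats + 1).
Priorities: B 6611.000, A 6672.417, G 7224.400, F 6761.375.
Highest priority: G.

G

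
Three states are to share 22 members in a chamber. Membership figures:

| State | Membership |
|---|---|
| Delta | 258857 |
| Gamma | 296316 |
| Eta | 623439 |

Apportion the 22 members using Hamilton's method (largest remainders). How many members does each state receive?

The standard divisor is 1178612/22 ≈ 53573.273.
Standard quotas: Delta 4.8318, Gamma 5.5310, Eta 11.6371.
Lower quotas: Delta 4, Gamma 5, Eta 11 (sum 20, leaving 2 seats).
Remainders in descending order: Delta 0.8318, Eta 0.6371, Gamma 0.5310.
Largest remainders: Delta, Eta receive the extra seats.

Delta: 5, Gamma: 5, Eta: 12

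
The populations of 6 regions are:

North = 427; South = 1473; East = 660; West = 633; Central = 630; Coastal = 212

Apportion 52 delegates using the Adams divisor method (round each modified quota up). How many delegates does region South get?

18

Standard divisor 4035/52 ≈ 77.596; standard quotas: North 5.503, South 18.983, East 8.506, West 8.158, Central 8.119, Coastal 2.732.
Rounding up gives 6, 19, 9, 9, 9, 3 = 55 seats, so the divisor must be adjusted.
With modified divisor 82: modified quotas North 5.207, South 17.963, East 8.049, West 7.720, Central 7.683, Coastal 2.585.
Rounding up: North 6, South 18, East 9, West 8, Central 8, Coastal 3 (total 52).
South receives 18.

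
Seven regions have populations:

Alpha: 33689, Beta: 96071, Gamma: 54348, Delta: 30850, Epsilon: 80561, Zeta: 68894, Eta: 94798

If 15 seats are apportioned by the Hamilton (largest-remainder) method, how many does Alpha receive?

Standard divisor: 459211 ÷ 15 ≈ 30614.067.
Standard quotas: Alpha 1.1004, Beta 3.1381, Gamma 1.7753, Delta 1.0077, Epsilon 2.6315, Zeta 2.2504, Eta 3.0966.
Lower quotas: Alpha 1, Beta 3, Gamma 1, Delta 1, Epsilon 2, Zeta 2, Eta 3 (sum 13, leaving 2 seats).
Remainders in descending order: Gamma 0.7753, Epsilon 0.6315, Zeta 0.2504, Beta 0.1381, Alpha 0.1004, Eta 0.0966, Delta 0.0077.
The surplus seats go to Gamma, Epsilon.
Alpha receives 1.

1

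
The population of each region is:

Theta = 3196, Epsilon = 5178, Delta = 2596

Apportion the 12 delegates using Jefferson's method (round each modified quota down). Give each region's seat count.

Theta=3, Epsilon=6, Delta=3

Standard divisor 10970/12 ≈ 914.167; standard quotas: Theta 3.496, Epsilon 5.664, Delta 2.840.
Rounding down gives 3, 5, 2 = 10 seats, so the divisor must be adjusted.
With modified divisor 830: modified quotas Theta 3.851, Epsilon 6.239, Delta 3.128.
Rounding down: Theta 3, Epsilon 6, Delta 3 (total 12).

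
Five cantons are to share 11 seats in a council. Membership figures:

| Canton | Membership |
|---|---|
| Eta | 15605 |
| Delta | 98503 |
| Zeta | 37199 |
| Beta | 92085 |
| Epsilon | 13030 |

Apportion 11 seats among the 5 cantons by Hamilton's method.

The standard divisor is 256422/11 ≈ 23311.091.
Standard quotas: Eta 0.6694, Delta 4.2256, Zeta 1.5958, Beta 3.9503, Epsilon 0.5590.
Lower quotas: Eta 0, Delta 4, Zeta 1, Beta 3, Epsilon 0 (sum 8, leaving 3 seats).
Remainders in descending order: Beta 0.9503, Eta 0.6694, Zeta 0.5958, Epsilon 0.5590, Delta 0.2256.
Largest remainders: Beta, Eta, Zeta receive the extra seats.

Eta 1, Delta 4, Zeta 2, Beta 4, Epsilon 0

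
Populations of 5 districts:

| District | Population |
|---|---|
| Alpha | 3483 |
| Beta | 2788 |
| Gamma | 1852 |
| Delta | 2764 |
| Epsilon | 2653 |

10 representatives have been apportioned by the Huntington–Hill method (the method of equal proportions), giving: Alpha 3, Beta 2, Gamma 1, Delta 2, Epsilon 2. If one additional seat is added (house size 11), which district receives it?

Gamma

Priority for the next seat is population ÷ (√(s·(s+1))).
Priorities: Alpha 1005.455, Beta 1138.196, Gamma 1309.562, Delta 1128.398, Epsilon 1083.083.
Highest priority: Gamma.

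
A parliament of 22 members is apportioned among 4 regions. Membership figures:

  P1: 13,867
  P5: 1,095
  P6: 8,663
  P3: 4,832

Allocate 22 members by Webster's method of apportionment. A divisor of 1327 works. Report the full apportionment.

P1: 10; P5: 1; P6: 7; P3: 4

With modified divisor 1327: modified quotas P1 10.450, P5 0.825, P6 6.528, P3 3.641.
Rounding to the nearest integer: P1 10, P5 1, P6 7, P3 4 (total 22).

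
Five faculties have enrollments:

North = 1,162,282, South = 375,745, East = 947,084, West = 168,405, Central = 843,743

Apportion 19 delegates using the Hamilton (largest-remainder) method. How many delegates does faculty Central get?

5

The standard divisor is 3497259/19 ≈ 184066.263.
Standard quotas: North 6.3145, South 2.0414, East 5.1453, West 0.9149, Central 4.5839.
Lower quotas: North 6, South 2, East 5, West 0, Central 4 (sum 17, leaving 2 seats).
Remainders in descending order: West 0.9149, Central 0.5839, North 0.3145, East 0.1453, South 0.0414.
Largest remainders: West, Central receive the extra seats.
Central receives 5.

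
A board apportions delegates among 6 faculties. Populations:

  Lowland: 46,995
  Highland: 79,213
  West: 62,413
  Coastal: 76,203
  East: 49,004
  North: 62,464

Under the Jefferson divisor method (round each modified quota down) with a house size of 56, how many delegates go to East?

7

Standard divisor 376292/56 ≈ 6719.5; standard quotas: Lowland 6.994, Highland 11.789, West 9.288, Coastal 11.341, East 7.293, North 9.296.
Rounding down gives 6, 11, 9, 11, 7, 9 = 53 seats, so the divisor must be adjusted.
With modified divisor 6300: modified quotas Lowland 7.460, Highland 12.573, West 9.907, Coastal 12.096, East 7.778, North 9.915.
Rounding down: Lowland 7, Highland 12, West 9, Coastal 12, East 7, North 9 (total 56).
East receives 7.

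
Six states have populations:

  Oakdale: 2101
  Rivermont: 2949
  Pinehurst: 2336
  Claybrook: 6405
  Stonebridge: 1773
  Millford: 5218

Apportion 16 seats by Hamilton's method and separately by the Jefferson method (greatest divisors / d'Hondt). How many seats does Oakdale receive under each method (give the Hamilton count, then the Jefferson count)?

2 and 1

Hamilton: Oakdale 2, Rivermont 2, Pinehurst 2, Claybrook 5, Stonebridge 1, Millford 4.
Jefferson: Oakdale 1, Rivermont 2, Pinehurst 2, Claybrook 6, Stonebridge 1, Millford 4.
Oakdale gets 2 under Hamilton and 1 under Jefferson.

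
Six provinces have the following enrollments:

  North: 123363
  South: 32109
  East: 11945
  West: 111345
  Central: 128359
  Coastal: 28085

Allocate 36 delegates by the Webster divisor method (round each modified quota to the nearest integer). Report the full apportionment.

Standard divisor 435206/36 ≈ 12089.056; standard quotas: North 10.205, South 2.656, East 0.988, West 9.210, Central 10.618, Coastal 2.323.
Rounding to the nearest integer gives North 10, South 3, East 1, West 9, Central 11, Coastal 2 — total 36, matching the house size, so no adjustment is needed.

North=10; South=3; East=1; West=9; Central=11; Coastal=2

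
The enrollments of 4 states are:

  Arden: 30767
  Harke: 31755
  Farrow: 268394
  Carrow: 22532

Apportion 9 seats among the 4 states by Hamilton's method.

Total 353448; standard divisor 353448/9 = 39272.
Standard quotas: Arden 0.7834, Harke 0.8086, Farrow 6.8342, Carrow 0.5737.
Lower quotas: Arden 0, Harke 0, Farrow 6, Carrow 0 (sum 6, leaving 3 seats).
Remainders in descending order: Farrow 0.8342, Harke 0.8086, Arden 0.7834, Carrow 0.5737.
Largest remainders: Farrow, Harke, Arden receive the extra seats.

Arden 1, Harke 1, Farrow 7, Carrow 0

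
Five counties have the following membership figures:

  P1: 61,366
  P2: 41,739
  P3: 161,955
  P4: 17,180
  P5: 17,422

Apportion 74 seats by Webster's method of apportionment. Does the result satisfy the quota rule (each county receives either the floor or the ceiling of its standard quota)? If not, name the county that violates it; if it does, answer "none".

P3

Standard quotas: P1 15.154, P2 10.307, P3 39.994, P4 4.243, P5 4.302.
Webster allocation: P1 15, P2 10, P3 41, P4 4, P5 4.
P3 has quota 39.994 (lower 39, upper 40) but receives 41 — outside the quota interval.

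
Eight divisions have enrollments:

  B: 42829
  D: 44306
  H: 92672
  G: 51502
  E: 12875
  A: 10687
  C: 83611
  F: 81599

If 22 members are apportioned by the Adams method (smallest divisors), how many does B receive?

2

Standard divisor 420081/22 ≈ 19094.591; standard quotas: B 2.243, D 2.320, H 4.853, G 2.697, E 0.674, A 0.560, C 4.379, F 4.273.
Rounding up gives 3, 3, 5, 3, 1, 1, 5, 5 = 26 seats, so the divisor must be adjusted.
With modified divisor 22700: modified quotas B 1.887, D 1.952, H 4.082, G 2.269, E 0.567, A 0.471, C 3.683, F 3.595.
Rounding up: B 2, D 2, H 5, G 3, E 1, A 1, C 4, F 4 (total 22).
B receives 2.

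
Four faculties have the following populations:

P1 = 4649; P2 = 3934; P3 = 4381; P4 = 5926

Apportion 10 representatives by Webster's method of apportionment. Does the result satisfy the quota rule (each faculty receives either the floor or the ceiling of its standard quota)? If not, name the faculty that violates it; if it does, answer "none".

none

Standard quotas: P1 2.461, P2 2.083, P3 2.319, P4 3.137.
Webster allocation: P1 3, P2 2, P3 2, P4 3.
Every allocation lies between the lower and upper quota.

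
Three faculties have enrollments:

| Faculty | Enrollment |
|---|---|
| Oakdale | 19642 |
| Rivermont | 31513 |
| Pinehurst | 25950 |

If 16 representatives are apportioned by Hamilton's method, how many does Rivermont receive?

Standard divisor: 77105 ÷ 16 ≈ 4819.062.
Standard quotas: Oakdale 4.0759, Rivermont 6.5392, Pinehurst 5.3849.
Lower quotas: Oakdale 4, Rivermont 6, Pinehurst 5 (sum 15, leaving 1 seat).
Remainders in descending order: Rivermont 0.5392, Pinehurst 0.3849, Oakdale 0.0759.
The surplus seat goes to Rivermont.
Rivermont receives 7.

7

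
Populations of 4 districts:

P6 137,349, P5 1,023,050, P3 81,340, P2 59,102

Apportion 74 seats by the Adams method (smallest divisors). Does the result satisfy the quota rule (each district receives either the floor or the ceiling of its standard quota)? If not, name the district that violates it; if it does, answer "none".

P5

Standard quotas: P6 7.813, P5 58.198, P3 4.627, P2 3.362.
Adams allocation: P6 8, P5 57, P3 5, P2 4.
P5 has quota 58.198 (lower 58, upper 59) but receives 57 — outside the quota interval.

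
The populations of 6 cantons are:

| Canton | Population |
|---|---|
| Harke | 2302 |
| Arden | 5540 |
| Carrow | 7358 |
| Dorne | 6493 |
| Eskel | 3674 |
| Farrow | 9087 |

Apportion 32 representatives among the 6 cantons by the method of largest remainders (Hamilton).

Harke 2, Arden 5, Carrow 7, Dorne 6, Eskel 3, Farrow 9

Total 34454; standard divisor 34454/32 ≈ 1076.688.
Standard quotas: Harke 2.1380, Arden 5.1454, Carrow 6.8339, Dorne 6.0305, Eskel 3.4123, Farrow 8.4398.
Lower quotas: Harke 2, Arden 5, Carrow 6, Dorne 6, Eskel 3, Farrow 8 (sum 30, leaving 2 seats).
Remainders in descending order: Carrow 0.8339, Farrow 0.4398, Eskel 0.4123, Arden 0.1454, Harke 0.1380, Dorne 0.0305.
The surplus seats go to Carrow, Farrow.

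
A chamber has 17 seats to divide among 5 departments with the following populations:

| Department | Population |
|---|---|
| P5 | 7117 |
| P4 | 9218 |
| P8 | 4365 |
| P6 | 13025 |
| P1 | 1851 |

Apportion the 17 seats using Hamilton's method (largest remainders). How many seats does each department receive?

P5: 3; P4: 5; P8: 2; P6: 6; P1: 1

Total 35576; standard divisor 35576/17 ≈ 2092.706.
Standard quotas: P5 3.4009, P4 4.4048, P8 2.0858, P6 6.2240, P1 0.8845.
Lower quotas: P5 3, P4 4, P8 2, P6 6, P1 0 (sum 15, leaving 2 seats).
Remainders in descending order: P1 0.8845, P4 0.4048, P5 0.4009, P6 0.2240, P8 0.0858.
Largest remainders: P1, P4 receive the extra seats.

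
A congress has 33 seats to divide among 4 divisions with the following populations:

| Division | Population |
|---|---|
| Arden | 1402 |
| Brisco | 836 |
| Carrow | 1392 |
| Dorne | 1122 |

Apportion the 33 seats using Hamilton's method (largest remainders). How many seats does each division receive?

The standard divisor is 4752/33 = 144.
Standard quotas: Arden 9.736, Brisco 5.806, Carrow 9.667, Dorne 7.792.
Lower quotas: Arden 9, Brisco 5, Carrow 9, Dorne 7 (sum 30, leaving 3 seats).
Remainders in descending order: Brisco 0.806, Dorne 0.792, Arden 0.736, Carrow 0.667.
Largest remainders: Brisco, Dorne, Arden receive the extra seats.

Arden: 10; Brisco: 6; Carrow: 9; Dorne: 8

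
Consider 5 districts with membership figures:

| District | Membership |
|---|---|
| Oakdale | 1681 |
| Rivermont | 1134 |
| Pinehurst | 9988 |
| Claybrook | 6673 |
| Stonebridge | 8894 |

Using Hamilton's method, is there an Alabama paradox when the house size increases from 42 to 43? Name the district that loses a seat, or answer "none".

none

At 42 seats: Oakdale 2, Rivermont 2, Pinehurst 15, Claybrook 10, Stonebridge 13.
At 43 seats: Oakdale 3, Rivermont 2, Pinehurst 15, Claybrook 10, Stonebridge 13.
No district's allocation decreased.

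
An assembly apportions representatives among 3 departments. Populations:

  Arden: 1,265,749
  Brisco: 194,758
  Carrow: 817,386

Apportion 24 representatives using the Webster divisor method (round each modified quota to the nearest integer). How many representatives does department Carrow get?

Standard divisor 2277893/24 ≈ 94912.208; standard quotas: Arden 13.336, Brisco 2.052, Carrow 8.612.
Rounding to the nearest integer gives Arden 13, Brisco 2, Carrow 9 — total 24, matching the house size, so no adjustment is needed.
Carrow receives 9.

9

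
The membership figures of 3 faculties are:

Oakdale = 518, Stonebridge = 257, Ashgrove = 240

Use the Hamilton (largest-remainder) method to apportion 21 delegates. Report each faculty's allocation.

Oakdale 11, Stonebridge 5, Ashgrove 5

The standard divisor is 1015/21 ≈ 48.333.
Standard quotas: Oakdale 10.717, Stonebridge 5.317, Ashgrove 4.966.
Lower quotas: Oakdale 10, Stonebridge 5, Ashgrove 4 (sum 19, leaving 2 seats).
Remainders in descending order: Ashgrove 0.966, Oakdale 0.717, Stonebridge 0.317.
Largest remainders: Ashgrove, Oakdale receive the extra seats.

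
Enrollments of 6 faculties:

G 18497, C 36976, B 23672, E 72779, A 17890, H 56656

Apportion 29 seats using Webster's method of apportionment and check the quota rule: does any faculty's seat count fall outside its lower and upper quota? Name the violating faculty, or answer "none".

none

Standard quotas: G 2.369, C 4.735, B 3.031, E 9.320, A 2.291, H 7.255.
Webster allocation: G 2, C 5, B 3, E 10, A 2, H 7.
Every allocation lies between the lower and upper quota.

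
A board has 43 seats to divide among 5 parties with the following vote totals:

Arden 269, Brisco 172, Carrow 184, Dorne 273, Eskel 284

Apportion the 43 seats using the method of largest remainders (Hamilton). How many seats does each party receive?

Standard divisor: 1182 ÷ 43 ≈ 27.488.
Standard quotas: Arden 9.786, Brisco 6.257, Carrow 6.694, Dorne 9.931, Eskel 10.332.
Lower quotas: Arden 9, Brisco 6, Carrow 6, Dorne 9, Eskel 10 (sum 40, leaving 3 seats).
Remainders in descending order: Dorne 0.931, Arden 0.786, Carrow 0.694, Eskel 0.332, Brisco 0.257.
Largest remainders: Dorne, Arden, Carrow receive the extra seats.

Arden=10; Brisco=6; Carrow=7; Dorne=10; Eskel=10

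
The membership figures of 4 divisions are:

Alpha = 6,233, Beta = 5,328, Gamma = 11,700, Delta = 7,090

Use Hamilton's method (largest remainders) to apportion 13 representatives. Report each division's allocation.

The standard divisor is 30351/13 ≈ 2334.692.
Standard quotas: Alpha 2.6697, Beta 2.2821, Gamma 5.0114, Delta 3.0368.
Lower quotas: Alpha 2, Beta 2, Gamma 5, Delta 3 (sum 12, leaving 1 seat).
Remainders in descending order: Alpha 0.6697, Beta 0.2821, Delta 0.0368, Gamma 0.0114.
Largest remainder: Alpha receives the extra seat.

Alpha 3; Beta 2; Gamma 5; Delta 3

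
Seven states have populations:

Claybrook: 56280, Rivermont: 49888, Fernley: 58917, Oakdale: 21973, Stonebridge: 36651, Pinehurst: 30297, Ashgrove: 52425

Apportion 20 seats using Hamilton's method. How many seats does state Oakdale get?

Total 306431; standard divisor 306431/20 ≈ 15321.55.
Standard quotas: Claybrook 3.6733, Rivermont 3.2561, Fernley 3.8454, Oakdale 1.4341, Stonebridge 2.3921, Pinehurst 1.9774, Ashgrove 3.4217.
Lower quotas: Claybrook 3, Rivermont 3, Fernley 3, Oakdale 1, Stonebridge 2, Pinehurst 1, Ashgrove 3 (sum 16, leaving 4 seats).
Remainders in descending order: Pinehurst 0.9774, Fernley 0.8454, Claybrook 0.6733, Oakdale 0.4341, Ashgrove 0.4217, Stonebridge 0.3921, Rivermont 0.2561.
The surplus seats go to Pinehurst, Fernley, Claybrook, Oakdale.
Oakdale receives 2.

2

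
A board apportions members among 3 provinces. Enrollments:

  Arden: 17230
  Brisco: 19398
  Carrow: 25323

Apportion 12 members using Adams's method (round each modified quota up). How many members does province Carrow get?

5

Standard divisor 61951/12 ≈ 5162.583; standard quotas: Arden 3.337, Brisco 3.757, Carrow 4.905.
Rounding up gives 4, 4, 5 = 13 seats, so the divisor must be adjusted.
With modified divisor 6000: modified quotas Arden 2.872, Brisco 3.233, Carrow 4.221.
Rounding up: Arden 3, Brisco 4, Carrow 5 (total 12).
Carrow receives 5.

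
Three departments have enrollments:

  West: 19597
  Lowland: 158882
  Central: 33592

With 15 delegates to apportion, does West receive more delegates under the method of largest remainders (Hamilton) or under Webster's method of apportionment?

Hamilton: West 2, Lowland 11, Central 2.
Webster: West 1, Lowland 12, Central 2.
West gets 2 under Hamilton and 1 under Webster.

Hamilton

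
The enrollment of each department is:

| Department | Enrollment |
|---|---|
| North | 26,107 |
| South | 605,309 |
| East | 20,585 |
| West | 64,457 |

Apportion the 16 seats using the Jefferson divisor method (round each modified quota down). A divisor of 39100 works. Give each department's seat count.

North: 0, South: 15, East: 0, West: 1

With modified divisor 39100: modified quotas North 0.668, South 15.481, East 0.526, West 1.649.
Rounding down: North 0, South 15, East 0, West 1 (total 16).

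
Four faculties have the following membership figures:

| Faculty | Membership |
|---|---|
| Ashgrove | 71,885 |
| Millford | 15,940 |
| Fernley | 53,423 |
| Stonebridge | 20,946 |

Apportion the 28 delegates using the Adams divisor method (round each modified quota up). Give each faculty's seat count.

Ashgrove: 12, Millford: 3, Fernley: 9, Stonebridge: 4

Standard divisor 162194/28 ≈ 5792.643; standard quotas: Ashgrove 12.410, Millford 2.752, Fernley 9.223, Stonebridge 3.616.
Rounding up gives 13, 3, 10, 4 = 30 seats, so the divisor must be adjusted.
With modified divisor 6300: modified quotas Ashgrove 11.410, Millford 2.530, Fernley 8.480, Stonebridge 3.325.
Rounding up: Ashgrove 12, Millford 3, Fernley 9, Stonebridge 4 (total 28).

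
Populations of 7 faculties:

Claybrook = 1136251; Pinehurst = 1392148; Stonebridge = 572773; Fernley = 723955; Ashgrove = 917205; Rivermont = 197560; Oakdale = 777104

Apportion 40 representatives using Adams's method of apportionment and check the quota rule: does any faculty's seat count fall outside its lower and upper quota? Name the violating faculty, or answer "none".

none

Standard quotas: Claybrook 7.950, Pinehurst 9.740, Stonebridge 4.008, Fernley 5.065, Ashgrove 6.417, Rivermont 1.382, Oakdale 5.437.
Adams allocation: Claybrook 8, Pinehurst 9, Stonebridge 4, Fernley 5, Ashgrove 6, Rivermont 2, Oakdale 6.
Every allocation lies between the lower and upper quota.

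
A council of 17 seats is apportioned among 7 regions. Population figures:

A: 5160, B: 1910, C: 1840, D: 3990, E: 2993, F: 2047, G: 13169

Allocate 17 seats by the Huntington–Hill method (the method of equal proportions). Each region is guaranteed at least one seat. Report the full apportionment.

With divisor 1896: modified quotas A 2.722, B 1.007, C 0.970, D 2.104, E 1.579, F 1.080, G 6.946.
Geometric-mean thresholds: A √(2·3)=2.449, B √(1·2)=1.414, C (min 1), D √(2·3)=2.449, E √(1·2)=1.414, F √(1·2)=1.414, G √(6·7)=6.481.
Each quota rounded against its threshold gives A 3, B 1, C 1, D 2, E 2, F 1, G 7 (total 17).

A 3, B 1, C 1, D 2, E 2, F 1, G 7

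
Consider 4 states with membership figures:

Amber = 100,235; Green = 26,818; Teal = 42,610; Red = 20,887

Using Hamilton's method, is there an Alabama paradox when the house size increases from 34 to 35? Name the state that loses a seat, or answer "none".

none

At 34 seats: Amber 18, Green 5, Teal 7, Red 4.
At 35 seats: Amber 18, Green 5, Teal 8, Red 4.
No state's allocation decreased.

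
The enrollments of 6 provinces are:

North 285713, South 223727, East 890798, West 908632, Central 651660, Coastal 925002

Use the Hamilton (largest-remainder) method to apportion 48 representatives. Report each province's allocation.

North: 4; South: 3; East: 11; West: 11; Central: 8; Coastal: 11

Standard divisor: 3885532 ÷ 48 ≈ 80948.583.
Standard quotas: North 3.5296, South 2.7638, East 11.0045, West 11.2248, Central 8.0503, Coastal 11.4270.
Lower quotas: North 3, South 2, East 11, West 11, Central 8, Coastal 11 (sum 46, leaving 2 seats).
Remainders in descending order: South 0.7638, North 0.5296, Coastal 0.4270, West 0.2248, Central 0.0503, East 0.0045.
Largest remainders: South, North receive the extra seats.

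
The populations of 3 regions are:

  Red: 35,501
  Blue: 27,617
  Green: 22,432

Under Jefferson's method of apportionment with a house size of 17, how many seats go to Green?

4

Standard divisor 85550/17 ≈ 5032.353; standard quotas: Red 7.055, Blue 5.488, Green 4.458.
Rounding down gives 7, 5, 4 = 16 seats, so the divisor must be adjusted.
With modified divisor 4540: modified quotas Red 7.820, Blue 6.083, Green 4.941.
Rounding down: Red 7, Blue 6, Green 4 (total 17).
Green receives 4.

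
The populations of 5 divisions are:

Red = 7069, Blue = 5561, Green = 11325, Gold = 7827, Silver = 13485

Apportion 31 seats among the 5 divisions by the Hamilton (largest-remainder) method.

Red: 5, Blue: 4, Green: 8, Gold: 5, Silver: 9

The standard divisor is 45267/31 ≈ 1460.226.
Standard quotas: Red 4.8410, Blue 3.8083, Green 7.7556, Gold 5.3601, Silver 9.2349.
Lower quotas: Red 4, Blue 3, Green 7, Gold 5, Silver 9 (sum 28, leaving 3 seats).
Remainders in descending order: Red 0.8410, Blue 0.8083, Green 0.7556, Gold 0.3601, Silver 0.2349.
Largest remainders: Red, Blue, Green receive the extra seats.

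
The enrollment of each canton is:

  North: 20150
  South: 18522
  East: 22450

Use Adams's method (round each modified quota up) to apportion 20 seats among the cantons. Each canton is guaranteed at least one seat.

Standard divisor 61122/20 ≈ 3056.1; standard quotas: North 6.593, South 6.061, East 7.346.
Rounding up gives 7, 7, 8 = 22 seats, so the divisor must be adjusted.
With modified divisor 3300: modified quotas North 6.106, South 5.613, East 6.803.
Rounding up: North 7, South 6, East 7 (total 20).

North: 7, South: 6, East: 7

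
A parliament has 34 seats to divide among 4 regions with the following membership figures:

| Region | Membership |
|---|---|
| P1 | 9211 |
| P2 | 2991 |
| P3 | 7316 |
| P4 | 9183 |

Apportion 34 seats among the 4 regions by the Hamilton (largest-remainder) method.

Total 28701; standard divisor 28701/34 ≈ 844.147.
Standard quotas: P1 10.9116, P2 3.5432, P3 8.6667, P4 10.8784.
Lower quotas: P1 10, P2 3, P3 8, P4 10 (sum 31, leaving 3 seats).
Remainders in descending order: P1 0.9116, P4 0.8784, P3 0.6667, P2 0.5432.
Largest remainders: P1, P4, P3 receive the extra seats.

P1 11, P2 3, P3 9, P4 11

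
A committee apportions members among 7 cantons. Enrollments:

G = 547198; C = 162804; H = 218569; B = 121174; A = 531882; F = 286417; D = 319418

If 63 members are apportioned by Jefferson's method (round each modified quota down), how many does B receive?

Standard divisor 2187462/63 ≈ 34721.619; standard quotas: G 15.760, C 4.689, H 6.295, B 3.490, A 15.318, F 8.249, D 9.199.
Rounding down gives 15, 4, 6, 3, 15, 8, 9 = 60 seats, so the divisor must be adjusted.
With modified divisor 32400: modified quotas G 16.889, C 5.025, H 6.746, B 3.740, A 16.416, F 8.840, D 9.859.
Rounding down: G 16, C 5, H 6, B 3, A 16, F 8, D 9 (total 63).
B receives 3.

3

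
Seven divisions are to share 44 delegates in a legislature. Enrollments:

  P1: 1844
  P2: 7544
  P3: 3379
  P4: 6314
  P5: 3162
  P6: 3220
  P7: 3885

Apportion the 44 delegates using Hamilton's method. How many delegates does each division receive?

The standard divisor is 29348/44 = 667.
Standard quotas: P1 2.7646, P2 11.3103, P3 5.0660, P4 9.4663, P5 4.7406, P6 4.8276, P7 5.8246.
Lower quotas: P1 2, P2 11, P3 5, P4 9, P5 4, P6 4, P7 5 (sum 40, leaving 4 seats).
Remainders in descending order: P6 0.8276, P7 0.8246, P1 0.7646, P5 0.7406, P4 0.4663, P2 0.3103, P3 0.0660.
The surplus seats go to P6, P7, P1, P5.

P1 3, P2 11, P3 5, P4 9, P5 5, P6 5, P7 6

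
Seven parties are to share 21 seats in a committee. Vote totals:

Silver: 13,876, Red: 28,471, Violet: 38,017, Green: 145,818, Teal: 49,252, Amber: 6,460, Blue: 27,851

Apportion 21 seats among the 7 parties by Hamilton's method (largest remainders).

Standard divisor: 309745 ÷ 21 ≈ 14749.762.
Standard quotas: Silver 0.9408, Red 1.9303, Violet 2.5775, Green 9.8861, Teal 3.3392, Amber 0.4380, Blue 1.8882.
Lower quotas: Silver 0, Red 1, Violet 2, Green 9, Teal 3, Amber 0, Blue 1 (sum 16, leaving 5 seats).
Remainders in descending order: Silver 0.9408, Red 0.9303, Blue 0.8882, Green 0.8861, Violet 0.5775, Amber 0.4380, Teal 0.3392.
Largest remainders: Silver, Red, Blue, Green, Violet receive the extra seats.

Silver 1; Red 2; Violet 3; Green 10; Teal 3; Amber 0; Blue 2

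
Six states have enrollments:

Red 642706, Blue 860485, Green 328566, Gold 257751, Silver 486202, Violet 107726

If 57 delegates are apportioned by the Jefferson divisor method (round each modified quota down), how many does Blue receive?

Standard divisor 2683436/57 ≈ 47077.825; standard quotas: Red 13.652, Blue 18.278, Green 6.979, Gold 5.475, Silver 10.328, Violet 2.288.
Rounding down gives 13, 18, 6, 5, 10, 2 = 54 seats, so the divisor must be adjusted.
With modified divisor 44700: modified quotas Red 14.378, Blue 19.250, Green 7.350, Gold 5.766, Silver 10.877, Violet 2.410.
Rounding down: Red 14, Blue 19, Green 7, Gold 5, Silver 10, Violet 2 (total 57).
Blue receives 19.

19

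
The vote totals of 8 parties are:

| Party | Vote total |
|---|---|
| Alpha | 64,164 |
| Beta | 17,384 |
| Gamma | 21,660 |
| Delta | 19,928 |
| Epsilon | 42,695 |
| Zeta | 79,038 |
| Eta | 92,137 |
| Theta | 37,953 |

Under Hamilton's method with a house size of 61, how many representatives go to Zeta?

Standard divisor: 374959 ÷ 61 ≈ 6146.869.
Standard quotas: Alpha 10.4385, Beta 2.8281, Gamma 3.5237, Delta 3.2420, Epsilon 6.9458, Zeta 12.8583, Eta 14.9893, Theta 6.1744.
Lower quotas: Alpha 10, Beta 2, Gamma 3, Delta 3, Epsilon 6, Zeta 12, Eta 14, Theta 6 (sum 56, leaving 5 seats).
Remainders in descending order: Eta 0.9893, Epsilon 0.9458, Zeta 0.8583, Beta 0.8281, Gamma 0.5237, Alpha 0.4385, Delta 0.2420, Theta 0.1744.
Largest remainders: Eta, Epsilon, Zeta, Beta, Gamma receive the extra seats.
Zeta receives 13.

13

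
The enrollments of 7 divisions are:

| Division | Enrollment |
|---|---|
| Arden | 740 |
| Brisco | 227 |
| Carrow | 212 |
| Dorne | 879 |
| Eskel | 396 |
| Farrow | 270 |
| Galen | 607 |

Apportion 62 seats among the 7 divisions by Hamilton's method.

Standard divisor: 3331 ÷ 62 ≈ 53.726.
Standard quotas: Arden 13.774, Brisco 4.225, Carrow 3.946, Dorne 16.361, Eskel 7.371, Farrow 5.026, Galen 11.298.
Lower quotas: Arden 13, Brisco 4, Carrow 3, Dorne 16, Eskel 7, Farrow 5, Galen 11 (sum 59, leaving 3 seats).
Remainders in descending order: Carrow 0.946, Arden 0.774, Eskel 0.371, Dorne 0.361, Galen 0.298, Brisco 0.225, Farrow 0.026.
Largest remainders: Carrow, Arden, Eskel receive the extra seats.

Arden: 14, Brisco: 4, Carrow: 4, Dorne: 16, Eskel: 8, Farrow: 5, Galen: 11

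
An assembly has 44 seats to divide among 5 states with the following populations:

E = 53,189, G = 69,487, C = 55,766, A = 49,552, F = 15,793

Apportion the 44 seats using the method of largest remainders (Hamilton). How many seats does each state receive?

Total 243787; standard divisor 243787/44 ≈ 5540.614.
Standard quotas: E 9.5998, G 12.5414, C 10.0650, A 8.9434, F 2.8504.
Lower quotas: E 9, G 12, C 10, A 8, F 2 (sum 41, leaving 3 seats).
Remainders in descending order: A 0.9434, F 0.8504, E 0.5998, G 0.5414, C 0.0650.
Largest remainders: A, F, E receive the extra seats.

E=10; G=12; C=10; A=9; F=3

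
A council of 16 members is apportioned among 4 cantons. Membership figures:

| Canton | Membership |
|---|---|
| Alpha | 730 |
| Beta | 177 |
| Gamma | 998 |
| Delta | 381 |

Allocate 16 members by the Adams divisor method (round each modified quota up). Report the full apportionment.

Alpha=5, Beta=2, Gamma=6, Delta=3

Standard divisor 2286/16 ≈ 142.875; standard quotas: Alpha 5.109, Beta 1.239, Gamma 6.985, Delta 2.667.
Rounding up gives 6, 2, 7, 3 = 18 seats, so the divisor must be adjusted.
With modified divisor 170: modified quotas Alpha 4.294, Beta 1.041, Gamma 5.871, Delta 2.241.
Rounding up: Alpha 5, Beta 2, Gamma 6, Delta 3 (total 16).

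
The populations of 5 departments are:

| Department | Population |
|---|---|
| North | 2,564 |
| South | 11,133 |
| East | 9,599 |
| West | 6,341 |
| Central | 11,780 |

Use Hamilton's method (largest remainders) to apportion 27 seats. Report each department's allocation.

North: 2, South: 7, East: 6, West: 4, Central: 8

Standard divisor: 41417 ÷ 27 ≈ 1533.963.
Standard quotas: North 1.6715, South 7.2577, East 6.2576, West 4.1337, Central 7.6795.
Lower quotas: North 1, South 7, East 6, West 4, Central 7 (sum 25, leaving 2 seats).
Remainders in descending order: Central 0.6795, North 0.6715, South 0.2577, East 0.2576, West 0.1337.
The surplus seats go to Central, North.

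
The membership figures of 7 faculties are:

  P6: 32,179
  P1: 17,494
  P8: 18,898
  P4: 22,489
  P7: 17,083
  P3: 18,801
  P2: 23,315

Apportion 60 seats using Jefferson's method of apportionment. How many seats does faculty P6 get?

Standard divisor 150259/60 ≈ 2504.317; standard quotas: P6 12.849, P1 6.986, P8 7.546, P4 8.980, P7 6.821, P3 7.507, P2 9.310.
Rounding down gives 12, 6, 7, 8, 6, 7, 9 = 55 seats, so the divisor must be adjusted.
With modified divisor 2356.2: modified quotas P6 13.657, P1 7.425, P8 8.021, P4 9.545, P7 7.250, P3 7.979, P2 9.895.
Rounding down: P6 13, P1 7, P8 8, P4 9, P7 7, P3 7, P2 9 (total 60).
P6 receives 13.

13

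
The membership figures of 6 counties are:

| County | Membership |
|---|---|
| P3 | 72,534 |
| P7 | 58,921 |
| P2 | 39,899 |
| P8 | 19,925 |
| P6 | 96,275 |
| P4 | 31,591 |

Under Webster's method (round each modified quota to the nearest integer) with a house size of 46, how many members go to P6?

14

Standard divisor 319145/46 ≈ 6937.935; standard quotas: P3 10.455, P7 8.493, P2 5.751, P8 2.872, P6 13.877, P4 4.553.
Rounding to the nearest integer gives P3 10, P7 8, P2 6, P8 3, P6 14, P4 5 — total 46, matching the house size, so no adjustment is needed.
P6 receives 14.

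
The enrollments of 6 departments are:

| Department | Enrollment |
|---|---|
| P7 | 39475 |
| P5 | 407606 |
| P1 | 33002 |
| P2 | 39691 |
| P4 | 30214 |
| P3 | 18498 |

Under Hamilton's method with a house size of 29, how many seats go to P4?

1

The standard divisor is 568486/29 ≈ 19602.966.
Standard quotas: P7 2.0137, P5 20.7931, P1 1.6835, P2 2.0247, P4 1.5413, P3 0.9436.
Lower quotas: P7 2, P5 20, P1 1, P2 2, P4 1, P3 0 (sum 26, leaving 3 seats).
Remainders in descending order: P3 0.9436, P5 0.7931, P1 0.6835, P4 0.5413, P2 0.0247, P7 0.0137.
The surplus seats go to P3, P5, P1.
P4 receives 1.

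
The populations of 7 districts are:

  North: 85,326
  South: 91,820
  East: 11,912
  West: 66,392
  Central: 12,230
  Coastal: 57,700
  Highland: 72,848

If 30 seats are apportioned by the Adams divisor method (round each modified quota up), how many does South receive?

Standard divisor 398228/30 ≈ 13274.267; standard quotas: North 6.428, South 6.917, East 0.897, West 5.002, Central 0.921, Coastal 4.347, Highland 5.488.
Rounding up gives 7, 7, 1, 6, 1, 5, 6 = 33 seats, so the divisor must be adjusted.
With modified divisor 14500: modified quotas North 5.885, South 6.332, East 0.822, West 4.579, Central 0.843, Coastal 3.979, Highland 5.024.
Rounding up: North 6, South 7, East 1, West 5, Central 1, Coastal 4, Highland 6 (total 30).
South receives 7.

7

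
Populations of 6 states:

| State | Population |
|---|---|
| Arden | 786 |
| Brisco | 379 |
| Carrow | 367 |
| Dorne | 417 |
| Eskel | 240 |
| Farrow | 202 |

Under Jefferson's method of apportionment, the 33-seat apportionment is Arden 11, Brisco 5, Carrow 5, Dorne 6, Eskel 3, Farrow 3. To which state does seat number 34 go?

Priority for the next seat is population ÷ (current seats + 1).
Priorities: Arden 65.500, Brisco 63.167, Carrow 61.167, Dorne 59.571, Eskel 60.000, Farrow 50.500.
Highest priority: Arden.

Arden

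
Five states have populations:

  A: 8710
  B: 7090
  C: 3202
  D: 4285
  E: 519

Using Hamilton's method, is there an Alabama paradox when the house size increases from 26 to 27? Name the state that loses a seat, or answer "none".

E

At 26 seats: A 9, B 8, C 3, D 5, E 1.
At 27 seats: A 10, B 8, C 4, D 5, E 0.
E drops from 1 to 0.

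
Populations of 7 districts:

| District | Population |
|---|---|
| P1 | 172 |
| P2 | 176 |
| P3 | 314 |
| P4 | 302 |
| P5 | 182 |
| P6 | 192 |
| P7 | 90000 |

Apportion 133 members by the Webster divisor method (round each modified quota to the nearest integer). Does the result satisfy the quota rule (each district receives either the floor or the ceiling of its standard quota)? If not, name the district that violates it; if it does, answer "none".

Standard quotas: P1 0.250, P2 0.256, P3 0.457, P4 0.440, P5 0.265, P6 0.280, P7 131.052.
Webster allocation: P1 0, P2 0, P3 0, P4 0, P5 0, P6 0, P7 133.
P7 has quota 131.052 (lower 131, upper 132) but receives 133 — outside the quota interval.

P7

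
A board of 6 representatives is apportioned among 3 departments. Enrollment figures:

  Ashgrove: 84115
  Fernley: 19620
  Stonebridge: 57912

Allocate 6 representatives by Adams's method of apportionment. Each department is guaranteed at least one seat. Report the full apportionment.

Ashgrove 3, Fernley 1, Stonebridge 2

Standard divisor 161647/6 ≈ 26941.167; standard quotas: Ashgrove 3.122, Fernley 0.728, Stonebridge 2.150.
Rounding up gives 4, 1, 3 = 8 seats, so the divisor must be adjusted.
With modified divisor 35500: modified quotas Ashgrove 2.369, Fernley 0.553, Stonebridge 1.631.
Rounding up: Ashgrove 3, Fernley 1, Stonebridge 2 (total 6).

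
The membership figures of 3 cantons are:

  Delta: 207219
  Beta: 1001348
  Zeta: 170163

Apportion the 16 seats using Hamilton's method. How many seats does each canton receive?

The standard divisor is 1378730/16 ≈ 86170.625.
Standard quotas: Delta 2.4048, Beta 11.6205, Zeta 1.9747.
Lower quotas: Delta 2, Beta 11, Zeta 1 (sum 14, leaving 2 seats).
Remainders in descending order: Zeta 0.9747, Beta 0.6205, Delta 0.4048.
Largest remainders: Zeta, Beta receive the extra seats.

Delta: 2, Beta: 12, Zeta: 2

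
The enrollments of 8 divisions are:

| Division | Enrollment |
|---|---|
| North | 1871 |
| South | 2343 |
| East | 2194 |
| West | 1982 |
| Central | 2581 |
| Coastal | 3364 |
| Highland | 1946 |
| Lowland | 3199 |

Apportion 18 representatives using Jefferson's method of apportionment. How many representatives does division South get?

2

Standard divisor 19480/18 ≈ 1082.222; standard quotas: North 1.729, South 2.165, East 2.027, West 1.831, Central 2.385, Coastal 3.108, Highland 1.798, Lowland 2.956.
Rounding down gives 1, 2, 2, 1, 2, 3, 1, 2 = 14 seats, so the divisor must be adjusted.
With modified divisor 900: modified quotas North 2.079, South 2.603, East 2.438, West 2.202, Central 2.868, Coastal 3.738, Highland 2.162, Lowland 3.554.
Rounding down: North 2, South 2, East 2, West 2, Central 2, Coastal 3, Highland 2, Lowland 3 (total 18).
South receives 2.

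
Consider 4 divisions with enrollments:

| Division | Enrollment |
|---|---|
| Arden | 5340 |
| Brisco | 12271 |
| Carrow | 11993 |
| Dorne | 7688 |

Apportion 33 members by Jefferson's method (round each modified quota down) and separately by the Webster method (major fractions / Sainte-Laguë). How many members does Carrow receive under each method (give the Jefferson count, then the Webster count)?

11 and 10

Jefferson: Arden 4, Brisco 11, Carrow 11, Dorne 7.
Webster: Arden 5, Brisco 11, Carrow 10, Dorne 7.
Carrow gets 11 under Jefferson and 10 under Webster.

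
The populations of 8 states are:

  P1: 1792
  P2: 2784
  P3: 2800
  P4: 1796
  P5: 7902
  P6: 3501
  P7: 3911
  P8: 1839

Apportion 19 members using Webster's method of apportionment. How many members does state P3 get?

2

Standard divisor 26325/19 ≈ 1385.526; standard quotas: P1 1.293, P2 2.009, P3 2.021, P4 1.296, P5 5.703, P6 2.527, P7 2.823, P8 1.327.
Rounding to the nearest integer gives P1 1, P2 2, P3 2, P4 1, P5 6, P6 3, P7 3, P8 1 — total 19, matching the house size, so no adjustment is needed.
P3 receives 2.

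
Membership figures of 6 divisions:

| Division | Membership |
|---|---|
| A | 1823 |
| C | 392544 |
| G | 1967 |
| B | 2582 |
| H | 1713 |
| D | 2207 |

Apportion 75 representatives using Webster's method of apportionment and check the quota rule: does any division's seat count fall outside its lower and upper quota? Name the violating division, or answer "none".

C

Standard quotas: A 0.339, C 73.084, G 0.366, B 0.481, H 0.319, D 0.411.
Webster allocation: A 0, C 75, G 0, B 0, H 0, D 0.
C has quota 73.084 (lower 73, upper 74) but receives 75 — outside the quota interval.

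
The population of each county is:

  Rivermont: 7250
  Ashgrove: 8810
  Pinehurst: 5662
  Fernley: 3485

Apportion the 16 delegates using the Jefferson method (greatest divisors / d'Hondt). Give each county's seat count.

Standard divisor 25207/16 ≈ 1575.438; standard quotas: Rivermont 4.602, Ashgrove 5.592, Pinehurst 3.594, Fernley 2.212.
Rounding down gives 4, 5, 3, 2 = 14 seats, so the divisor must be adjusted.
With modified divisor 1430: modified quotas Rivermont 5.070, Ashgrove 6.161, Pinehurst 3.959, Fernley 2.437.
Rounding down: Rivermont 5, Ashgrove 6, Pinehurst 3, Fernley 2 (total 16).

Rivermont 5; Ashgrove 6; Pinehurst 3; Fernley 2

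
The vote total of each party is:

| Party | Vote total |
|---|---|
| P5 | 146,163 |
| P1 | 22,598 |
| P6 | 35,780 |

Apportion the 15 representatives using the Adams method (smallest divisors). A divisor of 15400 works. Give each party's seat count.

With modified divisor 15400: modified quotas P5 9.491, P1 1.467, P6 2.323.
Rounding up: P5 10, P1 2, P6 3 (total 15).

P5: 10; P1: 2; P6: 3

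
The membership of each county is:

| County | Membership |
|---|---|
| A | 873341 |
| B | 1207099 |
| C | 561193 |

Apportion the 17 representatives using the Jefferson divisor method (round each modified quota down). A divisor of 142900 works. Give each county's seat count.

A: 6, B: 8, C: 3

With modified divisor 142900: modified quotas A 6.112, B 8.447, C 3.927.
Rounding down: A 6, B 8, C 3 (total 17).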